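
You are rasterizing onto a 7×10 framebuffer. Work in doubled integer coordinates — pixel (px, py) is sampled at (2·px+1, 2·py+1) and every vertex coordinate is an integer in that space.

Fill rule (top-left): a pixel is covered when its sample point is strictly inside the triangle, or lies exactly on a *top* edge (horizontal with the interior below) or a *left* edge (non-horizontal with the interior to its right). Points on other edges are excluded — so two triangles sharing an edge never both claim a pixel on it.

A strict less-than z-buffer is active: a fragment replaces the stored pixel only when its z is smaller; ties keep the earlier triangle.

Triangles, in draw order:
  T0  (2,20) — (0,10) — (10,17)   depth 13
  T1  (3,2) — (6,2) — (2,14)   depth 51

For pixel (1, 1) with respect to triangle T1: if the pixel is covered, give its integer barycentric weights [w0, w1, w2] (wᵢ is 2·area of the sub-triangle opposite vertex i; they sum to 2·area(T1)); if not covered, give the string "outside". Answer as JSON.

T0:
  2·area = 86
  edge (2, 20)→(0, 10): d=(-2,-10) top-left  bias=+0
  edge (0, 10)→(10, 17): d=(10,7) right/bottom  bias=-1
  edge (10, 17)→(2, 20): d=(-8,3) right/bottom  bias=-1
    (0,5)@(1, 11): e=[8,3,75] → X
    (1,5)@(3, 11): e=[28,-11,69] → .
    (0,6)@(1, 13): e=[4,23,59] → X
    (1,6)@(3, 13): e=[24,9,53] → X
    (2,6)@(5, 13): e=[44,-5,47] → .
    (0,7)@(1, 15): e=[0,43,43] → X  [on edge]
    (2,7)@(5, 15): e=[40,15,31] → X
    (3,7)@(7, 15): e=[60,1,25] → X
    (4,7)@(9, 15): e=[80,-13,19] → .
    (0,8)@(1, 17): e=[-4,63,27] → .
    (1,8)@(3, 17): e=[16,49,21] → X
    (4,8)@(9, 17): e=[76,7,3] → X
  covered (12 px):
    . . . . . . .
    . . . . . . .
    . . . . . . .
    . . . . . . .
    . . . . . . .
    X . . . . . .
    X X . . . . .
    X X X X . . .
    . X X X X . .
    . X . . . . .
T1:
  2·area = 36
  edge (3, 2)→(6, 2): d=(3,0) top-left  bias=+0
  edge (6, 2)→(2, 14): d=(-4,12) right/bottom  bias=-1
  edge (2, 14)→(3, 2): d=(1,-12) top-left  bias=+0
    (1,1)@(3, 3): e=[3,32,1] → X
    (2,1)@(5, 3): e=[3,8,25] → X
    (3,1)@(7, 3): e=[3,-16,49] → .
    (1,2)@(3, 5): e=[9,24,3] → X
    (2,2)@(5, 5): e=[9,0,27] → .  [on edge]
    (1,3)@(3, 7): e=[15,16,5] → X
    (2,3)@(5, 7): e=[15,-8,29] → .
    (1,4)@(3, 9): e=[21,8,7] → X
    (2,4)@(5, 9): e=[21,-16,31] → .
    (1,5)@(3, 11): e=[27,0,9] → .  [on edge]
    (0,8)@(1, 17): e=[45,0,-9] → .  [on edge]
  covered (5 px):
    . . . . . . .
    . X X . . . .
    . X . . . . .
    . X . . . . .
    . X . . . . .
    . . . . . . .
    . . . . . . .
    . . . . . . .
    . . . . . . .
    . . . . . . .

Answer: [32,1,3]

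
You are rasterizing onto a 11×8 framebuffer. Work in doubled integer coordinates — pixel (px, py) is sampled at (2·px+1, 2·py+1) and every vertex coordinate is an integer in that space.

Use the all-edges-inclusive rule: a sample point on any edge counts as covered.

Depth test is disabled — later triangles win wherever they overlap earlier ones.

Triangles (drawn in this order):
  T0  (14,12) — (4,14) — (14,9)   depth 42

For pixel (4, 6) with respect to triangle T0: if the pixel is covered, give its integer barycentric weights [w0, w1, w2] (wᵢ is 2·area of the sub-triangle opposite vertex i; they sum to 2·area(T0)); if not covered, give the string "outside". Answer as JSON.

T0:
  2·area = 30
  edge (14, 12)→(4, 14): d=(-10,2) inclusive
  edge (4, 14)→(14, 9): d=(10,-5) inclusive
  edge (14, 9)→(14, 12): d=(0,3) inclusive
    (5,5)@(11, 11): e=[16,5,9] → #
    (6,5)@(13, 11): e=[12,15,3] → #
    (7,5)@(15, 11): e=[8,25,-3] → ·
    (9,5)@(19, 11): e=[0,45,-15] → ·  [on edge]
    (3,6)@(7, 13): e=[4,5,21] → #
    (4,6)@(9, 13): e=[0,15,15] → #  [on edge]
    (5,6)@(11, 13): e=[-4,25,9] → ·
    (6,6)@(13, 13): e=[-8,35,3] → ·
    (3,7)@(7, 15): e=[-16,25,21] → ·
    (4,7)@(9, 15): e=[-20,35,15] → ·
  covered (4 px):
    · · · · · · · · · · ·
    · · · · · · · · · · ·
    · · · · · · · · · · ·
    · · · · · · · · · · ·
    · · · · · · · · · · ·
    · · · · · # # · · · ·
    · · · # # · · · · · ·
    · · · · · · · · · · ·

Final: [15,15,0]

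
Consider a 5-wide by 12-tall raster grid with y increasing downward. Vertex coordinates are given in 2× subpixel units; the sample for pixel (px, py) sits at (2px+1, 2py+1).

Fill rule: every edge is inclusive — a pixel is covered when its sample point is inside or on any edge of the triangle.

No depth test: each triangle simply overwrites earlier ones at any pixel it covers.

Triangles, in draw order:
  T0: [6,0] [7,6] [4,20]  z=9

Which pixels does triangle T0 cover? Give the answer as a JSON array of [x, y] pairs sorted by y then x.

T0:
  2·area = 32
  edge (6, 0)→(7, 6): d=(1,6) inclusive
  edge (7, 6)→(4, 20): d=(-3,14) inclusive
  edge (4, 20)→(6, 0): d=(2,-20) inclusive
    (2,5)@(5, 11): e=[17,13,2] → X
    (3,5)@(7, 11): e=[5,-15,42] → .
    (2,6)@(5, 13): e=[19,7,6] → X
    (3,6)@(7, 13): e=[7,-21,46] → .
    (2,7)@(5, 15): e=[21,1,10] → X
    (3,7)@(7, 15): e=[9,-27,50] → .
    (2,8)@(5, 17): e=[23,-5,14] → .
  covered (3 px):
    . . . . .
    . . . . .
    . . . . .
    . . . . .
    . . . . .
    . . X . .
    . . X . .
    . . X . .
    . . . . .
    . . . . .
    . . . . .
    . . . . .

Answer: [[2,5],[2,6],[2,7]]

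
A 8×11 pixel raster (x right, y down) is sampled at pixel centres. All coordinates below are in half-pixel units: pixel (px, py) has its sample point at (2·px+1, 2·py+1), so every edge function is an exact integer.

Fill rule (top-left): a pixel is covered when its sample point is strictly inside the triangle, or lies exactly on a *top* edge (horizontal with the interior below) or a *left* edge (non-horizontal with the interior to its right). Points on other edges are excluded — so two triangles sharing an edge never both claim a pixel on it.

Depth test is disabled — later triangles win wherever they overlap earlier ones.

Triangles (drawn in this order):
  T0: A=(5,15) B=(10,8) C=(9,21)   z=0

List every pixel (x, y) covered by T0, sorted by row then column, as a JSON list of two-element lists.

T0:
  2·area = 58
  edge (5, 15)→(10, 8): d=(5,-7) top-left  bias=+0
  edge (10, 8)→(9, 21): d=(-1,13) right/bottom  bias=-1
  edge (9, 21)→(5, 15): d=(-4,-6) top-left  bias=+0
    (7,0)@(15, 1): e=[0,-58,116] → ·  [on edge]
    (0,4)@(1, 9): e=[-58,116,0] → ·  [on edge]
    (4,5)@(9, 11): e=[8,10,40] → █
    (5,5)@(11, 11): e=[22,-16,52] → ·
    (3,6)@(7, 13): e=[4,34,20] → █
    (5,6)@(11, 13): e=[32,-18,44] → ·
    (2,7)@(5, 15): e=[0,58,0] → █  [on edge]
    (5,7)@(11, 15): e=[42,-20,36] → ·
    (2,8)@(5, 17): e=[10,56,-8] → ·
    (3,8)@(7, 17): e=[24,30,4] → █
    (5,8)@(11, 17): e=[52,-22,28] → ·
    (3,9)@(7, 19): e=[34,28,-4] → ·
    (4,10)@(9, 21): e=[58,0,0] → ·  [on edge]
  covered (9 px):
    · · · · · · · ·
    · · · · · · · ·
    · · · · · · · ·
    · · · · · · · ·
    · · · · · · · ·
    · · · · █ · · ·
    · · · █ █ · · ·
    · · █ █ █ · · ·
    · · · █ █ · · ·
    · · · · █ · · ·
    · · · · · · · ·

Result: [[4,5],[3,6],[4,6],[2,7],[3,7],[4,7],[3,8],[4,8],[4,9]]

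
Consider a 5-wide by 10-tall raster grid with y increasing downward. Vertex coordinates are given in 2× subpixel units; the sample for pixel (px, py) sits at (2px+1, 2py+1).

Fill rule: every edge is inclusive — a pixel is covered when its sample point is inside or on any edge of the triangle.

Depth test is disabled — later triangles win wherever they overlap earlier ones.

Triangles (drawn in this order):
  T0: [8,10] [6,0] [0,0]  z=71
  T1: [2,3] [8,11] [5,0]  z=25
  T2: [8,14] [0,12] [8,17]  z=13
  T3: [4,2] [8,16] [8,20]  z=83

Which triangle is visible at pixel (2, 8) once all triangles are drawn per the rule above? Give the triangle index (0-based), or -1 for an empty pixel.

T0:
  2·area = 60  (B↔C swapped to make it positive)
  edge (8, 10)→(0, 0): d=(-8,-10) inclusive
  edge (0, 0)→(6, 0): d=(6,0) inclusive
  edge (6, 0)→(8, 10): d=(2,10) inclusive
    (0,0)@(1, 1): e=[2,6,52] → #
    (1,0)@(3, 1): e=[22,6,32] → #
    (2,0)@(5, 1): e=[42,6,12] → #
    (3,0)@(7, 1): e=[62,6,-8] → ·
    (0,1)@(1, 3): e=[-14,18,56] → ·
    (1,1)@(3, 3): e=[6,18,36] → #
    (3,1)@(7, 3): e=[46,18,-4] → ·
    (1,2)@(3, 5): e=[-10,30,40] → ·
    (2,2)@(5, 5): e=[10,30,20] → #
    (3,2)@(7, 5): e=[30,30,0] → #  [on edge]
    (4,2)@(9, 5): e=[50,30,-20] → ·
    (2,3)@(5, 7): e=[-6,42,24] → ·
    (4,7)@(9, 15): e=[-30,90,0] → ·  [on edge]
  covered (8 px):
    # # # · ·
    · # # · ·
    · · # # ·
    · · · # ·
    · · · · ·
    · · · · ·
    · · · · ·
    · · · · ·
    · · · · ·
    · · · · ·
T1:
  2·area = 42  (B↔C swapped to make it positive)
  edge (2, 3)→(5, 0): d=(3,-3) inclusive
  edge (5, 0)→(8, 11): d=(3,11) inclusive
  edge (8, 11)→(2, 3): d=(-6,-8) inclusive
    (2,0)@(5, 1): e=[3,3,36] → #
    (3,0)@(7, 1): e=[9,-19,52] → ·
    (1,1)@(3, 3): e=[3,31,8] → #
    (3,1)@(7, 3): e=[15,-13,40] → ·
    (1,2)@(3, 5): e=[9,37,-4] → ·
    (2,2)@(5, 5): e=[15,15,12] → #
    (3,2)@(7, 5): e=[21,-7,28] → ·
    (2,3)@(5, 7): e=[21,21,0] → #  [on edge]
    (3,3)@(7, 7): e=[27,-1,16] → ·
    (2,4)@(5, 9): e=[27,27,-12] → ·
    (3,4)@(7, 9): e=[33,5,4] → #
    (4,4)@(9, 9): e=[39,-17,20] → ·
  covered (6 px):
    · · # · ·
    · # # · ·
    · · # · ·
    · · # · ·
    · · · # ·
    · · · · ·
    · · · · ·
    · · · · ·
    · · · · ·
    · · · · ·
T2:
  2·area = 24  (B↔C swapped to make it positive)
  edge (8, 14)→(8, 17): d=(0,3) inclusive
  edge (8, 17)→(0, 12): d=(-8,-5) inclusive
  edge (0, 12)→(8, 14): d=(8,2) inclusive
    (1,6)@(3, 13): e=[15,7,2] → #
    (2,6)@(5, 13): e=[9,17,-2] → ·
    (1,7)@(3, 15): e=[15,-9,18] → ·
    (2,7)@(5, 15): e=[9,1,14] → #
    (3,7)@(7, 15): e=[3,11,10] → #
    (4,7)@(9, 15): e=[-3,21,6] → ·
    (2,8)@(5, 17): e=[9,-15,30] → ·
    (3,8)@(7, 17): e=[3,-5,26] → ·
  covered (3 px):
    · · · · ·
    · · · · ·
    · · · · ·
    · · · · ·
    · · · · ·
    · · · · ·
    · # · · ·
    · · # # ·
    · · · · ·
    · · · · ·
T3:
  2·area = 16
  edge (4, 2)→(8, 16): d=(4,14) inclusive
  edge (8, 16)→(8, 20): d=(0,4) inclusive
  edge (8, 20)→(4, 2): d=(-4,-18) inclusive
    (3,6)@(7, 13): e=[2,4,10] → #
    (4,6)@(9, 13): e=[-26,-4,46] → ·
    (3,7)@(7, 15): e=[10,4,2] → #
    (4,7)@(9, 15): e=[-18,-4,38] → ·
    (3,8)@(7, 17): e=[18,4,-6] → ·
  covered (2 px):
    · · · · ·
    · · · · ·
    · · · · ·
    · · · · ·
    · · · · ·
    · · · · ·
    · · · # ·
    · · · # ·
    · · · · ·
    · · · · ·

Z-buffer (winner per pixel, '.' = empty):
  0 0 1 . .
  . 1 1 . .
  . . 1 0 .
  . . 1 0 .
  . . . 1 .
  . . . . .
  . 2 . 3 .
  . . 2 3 .
  . . . . .
  . . . . .

Answer: -1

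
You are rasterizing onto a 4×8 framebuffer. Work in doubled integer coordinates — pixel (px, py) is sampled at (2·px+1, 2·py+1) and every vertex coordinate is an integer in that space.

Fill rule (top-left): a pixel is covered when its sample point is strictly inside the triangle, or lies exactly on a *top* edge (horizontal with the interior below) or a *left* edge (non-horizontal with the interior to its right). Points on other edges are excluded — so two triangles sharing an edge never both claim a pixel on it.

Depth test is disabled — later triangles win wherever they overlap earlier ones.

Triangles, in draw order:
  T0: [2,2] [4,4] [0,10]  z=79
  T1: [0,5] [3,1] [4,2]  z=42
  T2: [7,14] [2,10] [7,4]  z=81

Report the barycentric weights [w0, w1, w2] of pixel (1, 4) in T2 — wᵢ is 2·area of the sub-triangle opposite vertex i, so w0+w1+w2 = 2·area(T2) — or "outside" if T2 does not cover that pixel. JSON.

T0:
  2·area = 20
  edge (2, 2)→(4, 4): d=(2,2) right/bottom  bias=-1
  edge (4, 4)→(0, 10): d=(-4,6) right/bottom  bias=-1
  edge (0, 10)→(2, 2): d=(2,-8) top-left  bias=+0
    (0,0)@(1, 1): e=[0,30,-10] → ·  [on edge]
    (1,1)@(3, 3): e=[0,10,10] → ·  [on edge]
    (1,2)@(3, 5): e=[4,2,14] → █
    (2,2)@(5, 5): e=[0,-10,30] → ·  [on edge]
    (0,3)@(1, 7): e=[12,6,2] → █
    (1,3)@(3, 7): e=[8,-6,18] → ·
    (3,3)@(7, 7): e=[0,-30,50] → ·  [on edge]
    (0,4)@(1, 9): e=[16,-2,6] → ·
  covered (2 px):
    · · · ·
    · · · ·
    · █ · ·
    █ · · ·
    · · · ·
    · · · ·
    · · · ·
    · · · ·
T1:
  2·area = 7
  edge (0, 5)→(3, 1): d=(3,-4) top-left  bias=+0
  edge (3, 1)→(4, 2): d=(1,1) right/bottom  bias=-1
  edge (4, 2)→(0, 5): d=(-4,3) right/bottom  bias=-1
    (1,0)@(3, 1): e=[0,0,7] → ·  [on edge]
    (2,1)@(5, 3): e=[14,0,-7] → ·  [on edge]
    (3,2)@(7, 5): e=[28,0,-21] → ·  [on edge]
  covered (0 px):
    · · · ·
    · · · ·
    · · · ·
    · · · ·
    · · · ·
    · · · ·
    · · · ·
    · · · ·
T2:
  2·area = 50
  edge (7, 14)→(2, 10): d=(-5,-4) top-left  bias=+0
  edge (2, 10)→(7, 4): d=(5,-6) top-left  bias=+0
  edge (7, 4)→(7, 14): d=(0,10) right/bottom  bias=-1
    (3,0)@(7, 1): e=[65,-15,0] → ·  [on edge]
    (3,1)@(7, 3): e=[55,-5,0] → ·  [on edge]
    (3,2)@(7, 5): e=[45,5,0] → ·  [on edge]
    (2,3)@(5, 7): e=[27,3,20] → █
    (3,3)@(7, 7): e=[35,15,0] → ·  [on edge]
    (1,4)@(3, 9): e=[9,1,40] → █
    (3,4)@(7, 9): e=[25,25,0] → ·  [on edge]
    (1,5)@(3, 11): e=[-1,11,40] → ·
    (2,5)@(5, 11): e=[7,23,20] → █
    (3,5)@(7, 11): e=[15,35,0] → ·  [on edge]
    (2,6)@(5, 13): e=[-3,33,20] → ·
    (3,6)@(7, 13): e=[5,45,0] → ·  [on edge]
    (3,7)@(7, 15): e=[-5,55,0] → ·  [on edge]
  covered (4 px):
    · · · ·
    · · · ·
    · · · ·
    · · █ ·
    · █ █ ·
    · · █ ·
    · · · ·
    · · · ·

Result: [1,40,9]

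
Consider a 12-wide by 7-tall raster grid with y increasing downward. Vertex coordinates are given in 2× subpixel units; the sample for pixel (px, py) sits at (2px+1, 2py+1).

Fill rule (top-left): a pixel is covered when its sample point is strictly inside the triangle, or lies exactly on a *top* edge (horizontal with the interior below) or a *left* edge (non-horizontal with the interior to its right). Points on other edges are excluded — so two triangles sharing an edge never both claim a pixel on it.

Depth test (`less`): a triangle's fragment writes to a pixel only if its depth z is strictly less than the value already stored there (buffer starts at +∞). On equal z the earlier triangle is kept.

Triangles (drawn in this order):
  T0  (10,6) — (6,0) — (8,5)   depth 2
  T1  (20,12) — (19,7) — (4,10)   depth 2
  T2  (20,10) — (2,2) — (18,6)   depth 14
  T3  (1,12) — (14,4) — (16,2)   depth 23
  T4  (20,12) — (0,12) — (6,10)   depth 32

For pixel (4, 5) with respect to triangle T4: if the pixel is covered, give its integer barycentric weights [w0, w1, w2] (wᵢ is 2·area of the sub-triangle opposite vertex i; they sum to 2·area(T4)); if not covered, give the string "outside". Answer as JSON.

T0:
  2·area = 8  (B↔C swapped to make it positive)
  edge (10, 6)→(8, 5): d=(-2,-1) top-left  bias=+0
  edge (8, 5)→(6, 0): d=(-2,-5) top-left  bias=+0
  edge (6, 0)→(10, 6): d=(4,6) right/bottom  bias=-1
    (4,2)@(9, 5): e=[1,5,2] → #
    (5,2)@(11, 5): e=[3,15,-10] → ·
    (4,3)@(9, 7): e=[-3,1,10] → ·
  covered (1 px):
    · · · · · · · · · · · ·
    · · · · · · · · · · · ·
    · · · · # · · · · · · ·
    · · · · · · · · · · · ·
    · · · · · · · · · · · ·
    · · · · · · · · · · · ·
    · · · · · · · · · · · ·
T1:
  2·area = 78  (B↔C swapped to make it positive)
  edge (20, 12)→(4, 10): d=(-16,-2) top-left  bias=+0
  edge (4, 10)→(19, 7): d=(15,-3) top-left  bias=+0
  edge (19, 7)→(20, 12): d=(1,5) right/bottom  bias=-1
    (9,3)@(19, 7): e=[78,0,0] → ·  [on edge]
    (4,4)@(9, 9): e=[26,0,52] → #  [on edge]
    (5,4)@(11, 9): e=[30,6,42] → #
    (6,4)@(13, 9): e=[34,12,32] → #
    (7,4)@(15, 9): e=[38,18,22] → #
    (8,4)@(17, 9): e=[42,24,12] → #
    (9,4)@(19, 9): e=[46,30,2] → #
    (10,4)@(21, 9): e=[50,36,-8] → ·
    (4,5)@(9, 11): e=[-6,30,54] → ·
    (5,5)@(11, 11): e=[-2,36,44] → ·
    (6,5)@(13, 11): e=[2,42,34] → #
    (10,5)@(21, 11): e=[18,66,-6] → ·
  covered (10 px):
    · · · · · · · · · · · ·
    · · · · · · · · · · · ·
    · · · · · · · · · · · ·
    · · · · · · · · · · · ·
    · · · · # # # # # # · ·
    · · · · · · # # # # · ·
    · · · · · · · · · · · ·
T2:
  2·area = 56
  edge (20, 10)→(2, 2): d=(-18,-8) top-left  bias=+0
  edge (2, 2)→(18, 6): d=(16,4) right/bottom  bias=-1
  edge (18, 6)→(20, 10): d=(2,4) right/bottom  bias=-1
    (2,1)@(5, 3): e=[6,4,46] → #
    (3,1)@(7, 3): e=[22,-4,38] → ·
    (2,2)@(5, 5): e=[-30,36,50] → ·
    (4,2)@(9, 5): e=[2,20,34] → #
    (5,2)@(11, 5): e=[18,12,26] → #
    (6,2)@(13, 5): e=[34,4,18] → #
    (7,2)@(15, 5): e=[50,-4,10] → ·
    (4,3)@(9, 7): e=[-34,52,38] → ·
    (5,3)@(11, 7): e=[-18,44,30] → ·
    (6,3)@(13, 7): e=[-2,36,22] → ·
    (7,3)@(15, 7): e=[14,28,14] → #
    (8,3)@(17, 7): e=[30,20,6] → #
  covered (7 px):
    · · · · · · · · · · · ·
    · · # · · · · · · · · ·
    · · · · # # # · · · · ·
    · · · · · · · # # · · ·
    · · · · · · · · · # · ·
    · · · · · · · · · · · ·
    · · · · · · · · · · · ·
T3:
  2·area = 10  (B↔C swapped to make it positive)
  edge (1, 12)→(16, 2): d=(15,-10) top-left  bias=+0
  edge (16, 2)→(14, 4): d=(-2,2) right/bottom  bias=-1
  edge (14, 4)→(1, 12): d=(-13,8) right/bottom  bias=-1
    (8,0)@(17, 1): e=[-5,0,15] → ·  [on edge]
    (7,1)@(15, 3): e=[5,0,5] → ·  [on edge]
    (6,2)@(13, 5): e=[15,0,-5] → ·  [on edge]
    (4,3)@(9, 7): e=[5,4,1] → #
    (5,3)@(11, 7): e=[25,0,-15] → ·  [on edge]
    (4,4)@(9, 9): e=[35,0,-25] → ·  [on edge]
    (3,5)@(7, 11): e=[45,0,-35] → ·  [on edge]
    (2,6)@(5, 13): e=[55,0,-45] → ·  [on edge]
  covered (1 px):
    · · · · · · · · · · · ·
    · · · · · · · · · · · ·
    · · · · · · · · · · · ·
    · · · · # · · · · · · ·
    · · · · · · · · · · · ·
    · · · · · · · · · · · ·
    · · · · · · · · · · · ·
T4:
  2·area = 40
  edge (20, 12)→(0, 12): d=(-20,0) right/bottom  bias=-1
  edge (0, 12)→(6, 10): d=(6,-2) top-left  bias=+0
  edge (6, 10)→(20, 12): d=(14,2) right/bottom  bias=-1
    (10,2)@(21, 5): e=[140,0,-100] → ·  [on edge]
    (7,3)@(15, 7): e=[100,0,-60] → ·  [on edge]
    (4,4)@(9, 9): e=[60,0,-20] → ·  [on edge]
    (1,5)@(3, 11): e=[20,0,20] → #  [on edge]
    (2,5)@(5, 11): e=[20,4,16] → #
    (3,5)@(7, 11): e=[20,8,12] → #
    (4,5)@(9, 11): e=[20,12,8] → #
    (5,5)@(11, 11): e=[20,16,4] → #
    (6,5)@(13, 11): e=[20,20,0] → ·  [on edge]
    (1,6)@(3, 13): e=[-20,12,48] → ·
    (2,6)@(5, 13): e=[-20,16,44] → ·
    (3,6)@(7, 13): e=[-20,20,40] → ·
  covered (5 px):
    · · · · · · · · · · · ·
    · · · · · · · · · · · ·
    · · · · · · · · · · · ·
    · · · · · · · · · · · ·
    · · · · · · · · · · · ·
    · # # # # # · · · · · ·
    · · · · · · · · · · · ·

Final: [12,8,20]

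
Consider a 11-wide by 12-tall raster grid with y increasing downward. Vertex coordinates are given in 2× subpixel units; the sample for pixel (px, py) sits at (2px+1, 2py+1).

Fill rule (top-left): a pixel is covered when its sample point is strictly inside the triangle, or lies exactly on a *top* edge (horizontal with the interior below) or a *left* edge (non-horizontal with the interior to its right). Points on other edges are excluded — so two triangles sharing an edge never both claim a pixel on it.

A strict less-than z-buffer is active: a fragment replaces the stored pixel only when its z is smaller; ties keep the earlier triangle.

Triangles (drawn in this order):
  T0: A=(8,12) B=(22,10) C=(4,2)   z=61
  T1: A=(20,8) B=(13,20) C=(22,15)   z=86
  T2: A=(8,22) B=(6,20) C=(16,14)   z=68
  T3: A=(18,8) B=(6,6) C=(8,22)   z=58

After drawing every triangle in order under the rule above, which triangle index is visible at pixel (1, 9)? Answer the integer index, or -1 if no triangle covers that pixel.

T0:
  2·area = 148  (B↔C swapped to make it positive)
  edge (8, 12)→(4, 2): d=(-4,-10) top-left  bias=+0
  edge (4, 2)→(22, 10): d=(18,8) right/bottom  bias=-1
  edge (22, 10)→(8, 12): d=(-14,2) right/bottom  bias=-1
    (2,1)@(5, 3): e=[6,10,132] → █
    (3,1)@(7, 3): e=[26,-6,128] → ·
    (2,2)@(5, 5): e=[-2,46,104] → ·
    (3,2)@(7, 5): e=[18,30,100] → █
    (4,2)@(9, 5): e=[38,14,96] → █
    (5,2)@(11, 5): e=[58,-2,92] → ·
    (3,3)@(7, 7): e=[10,66,72] → █
    (5,3)@(11, 7): e=[50,34,64] → █
    (6,3)@(13, 7): e=[70,18,60] → █
    (7,3)@(15, 7): e=[90,2,56] → █
    (8,3)@(17, 7): e=[110,-14,52] → ·
    (3,4)@(7, 9): e=[2,102,44] → █
    (7,5)@(15, 11): e=[74,74,0] → ·  [on edge]
    (0,6)@(1, 13): e=[-74,222,0] → ·  [on edge]
  covered (18 px):
    · · · · · · · · · · ·
    · · █ · · · · · · · ·
    · · · █ █ · · · · · ·
    · · · █ █ █ █ █ · · ·
    · · · █ █ █ █ █ █ █ ·
    · · · · █ █ █ · · · ·
    · · · · · · · · · · ·
    · · · · · · · · · · ·
    · · · · · · · · · · ·
    · · · · · · · · · · ·
    · · · · · · · · · · ·
    · · · · · · · · · · ·
T1:
  2·area = 73  (B↔C swapped to make it positive)
  edge (20, 8)→(22, 15): d=(2,7) right/bottom  bias=-1
  edge (22, 15)→(13, 20): d=(-9,5) right/bottom  bias=-1
  edge (13, 20)→(20, 8): d=(7,-12) top-left  bias=+0
    (9,5)@(19, 11): e=[13,51,9] → █
    (10,5)@(21, 11): e=[-1,41,33] → ·
    (9,6)@(19, 13): e=[17,33,23] → █
    (10,6)@(21, 13): e=[3,23,47] → █
    (8,7)@(17, 15): e=[35,25,13] → █
    (7,8)@(15, 17): e=[53,17,3] → █
    (9,8)@(19, 17): e=[25,-3,51] → ·
    (10,8)@(21, 17): e=[11,-13,75] → ·
    (7,9)@(15, 19): e=[57,-1,17] → ·
    (8,9)@(17, 19): e=[43,-11,41] → ·
  covered (8 px):
    · · · · · · · · · · ·
    · · · · · · · · · · ·
    · · · · · · · · · · ·
    · · · · · · · · · · ·
    · · · · · · · · · · ·
    · · · · · · · · · █ ·
    · · · · · · · · · █ █
    · · · · · · · · █ █ █
    · · · · · · · █ █ · ·
    · · · · · · · · · · ·
    · · · · · · · · · · ·
    · · · · · · · · · · ·
T2:
  2·area = 32
  edge (8, 22)→(6, 20): d=(-2,-2) top-left  bias=+0
  edge (6, 20)→(16, 14): d=(10,-6) top-left  bias=+0
  edge (16, 14)→(8, 22): d=(-8,8) right/bottom  bias=-1
    (10,4)@(21, 9): e=[52,-20,0] → ·  [on edge]
    (9,5)@(19, 11): e=[44,-12,0] → ·  [on edge]
    (10,5)@(21, 11): e=[48,0,-16] → ·  [on edge]
    (8,6)@(17, 13): e=[36,-4,0] → ·  [on edge]
    (0,7)@(1, 15): e=[0,-80,112] → ·  [on edge]
    (7,7)@(15, 15): e=[28,4,0] → ·  [on edge]
    (1,8)@(3, 17): e=[0,-48,80] → ·  [on edge]
    (5,8)@(11, 17): e=[16,0,16] → █  [on edge]
    (6,8)@(13, 17): e=[20,12,0] → ·  [on edge]
    (2,9)@(5, 19): e=[0,-16,48] → ·  [on edge]
    (4,9)@(9, 19): e=[8,8,16] → █
    (5,9)@(11, 19): e=[12,20,0] → ·  [on edge]
    (3,10)@(7, 21): e=[0,16,16] → █  [on edge]
    (4,10)@(9, 21): e=[4,28,0] → ·  [on edge]
    (0,11)@(1, 23): e=[-16,0,48] → ·  [on edge]
    (3,11)@(7, 23): e=[-4,36,0] → ·  [on edge]
    (4,11)@(9, 23): e=[0,48,-16] → ·  [on edge]
  covered (3 px):
    · · · · · · · · · · ·
    · · · · · · · · · · ·
    · · · · · · · · · · ·
    · · · · · · · · · · ·
    · · · · · · · · · · ·
    · · · · · · · · · · ·
    · · · · · · · · · · ·
    · · · · · · · · · · ·
    · · · · · █ · · · · ·
    · · · · █ · · · · · ·
    · · · █ · · · · · · ·
    · · · · · · · · · · ·
T3:
  2·area = 188  (B↔C swapped to make it positive)
  edge (18, 8)→(8, 22): d=(-10,14) right/bottom  bias=-1
  edge (8, 22)→(6, 6): d=(-2,-16) top-left  bias=+0
  edge (6, 6)→(18, 8): d=(12,2) right/bottom  bias=-1
    (3,3)@(7, 7): e=[164,14,10] → █
    (4,3)@(9, 7): e=[136,46,6] → █
    (5,3)@(11, 7): e=[108,78,2] → █
    (6,3)@(13, 7): e=[80,110,-2] → ·
    (3,4)@(7, 9): e=[144,10,34] → █
    (6,4)@(13, 9): e=[60,106,22] → █
    (7,4)@(15, 9): e=[32,138,18] → █
    (8,4)@(17, 9): e=[4,170,14] → █
    (9,4)@(19, 9): e=[-24,202,10] → ·
    (3,5)@(7, 11): e=[124,6,58] → █
    (8,5)@(17, 11): e=[-16,166,38] → ·
    (3,6)@(7, 13): e=[104,2,82] → █
    (6,7)@(13, 15): e=[0,94,94] → ·  [on edge]
  covered (23 px):
    · · · · · · · · · · ·
    · · · · · · · · · · ·
    · · · · · · · · · · ·
    · · · █ █ █ · · · · ·
    · · · █ █ █ █ █ █ · ·
    · · · █ █ █ █ █ · · ·
    · · · █ █ █ █ · · · ·
    · · · · █ █ · · · · ·
    · · · · █ █ · · · · ·
    · · · · █ · · · · · ·
    · · · · · · · · · · ·
    · · · · · · · · · · ·

Z-buffer (winner per pixel, '.' = empty):
  . . . . . . . . . . .
  . . 0 . . . . . . . .
  . . . 0 0 . . . . . .
  . . . 3 3 3 0 0 . . .
  . . . 3 3 3 3 3 3 0 .
  . . . 3 3 3 3 3 . 1 .
  . . . 3 3 3 3 . . 1 1
  . . . . 3 3 . . 1 1 1
  . . . . 3 3 . 1 1 . .
  . . . . 3 . . . . . .
  . . . 2 . . . . . . .
  . . . . . . . . . . .

Answer: -1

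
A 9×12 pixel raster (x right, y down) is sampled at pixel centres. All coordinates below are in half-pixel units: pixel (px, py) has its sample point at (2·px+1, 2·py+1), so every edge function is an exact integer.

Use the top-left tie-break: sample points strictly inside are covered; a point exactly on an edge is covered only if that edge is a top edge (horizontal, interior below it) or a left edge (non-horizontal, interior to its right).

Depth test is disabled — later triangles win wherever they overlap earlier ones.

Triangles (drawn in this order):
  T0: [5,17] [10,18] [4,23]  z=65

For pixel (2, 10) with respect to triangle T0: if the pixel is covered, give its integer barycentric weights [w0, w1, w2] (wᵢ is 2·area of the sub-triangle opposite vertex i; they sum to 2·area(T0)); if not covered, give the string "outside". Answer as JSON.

T0:
  2·area = 31
  edge (5, 17)→(10, 18): d=(5,1) right/bottom  bias=-1
  edge (10, 18)→(4, 23): d=(-6,5) right/bottom  bias=-1
  edge (4, 23)→(5, 17): d=(1,-6) top-left  bias=+0
    (3,2)@(7, 5): e=[-62,93,0] → ·  [on edge]
    (2,8)@(5, 17): e=[0,31,0] → ·  [on edge]
    (2,9)@(5, 19): e=[10,19,2] → █
    (3,9)@(7, 19): e=[8,9,14] → █
    (4,9)@(9, 19): e=[6,-1,26] → ·
    (7,9)@(15, 19): e=[0,-31,62] → ·  [on edge]
    (2,10)@(5, 21): e=[20,7,4] → █
    (3,10)@(7, 21): e=[18,-3,16] → ·
    (2,11)@(5, 23): e=[30,-5,6] → ·
  covered (3 px):
    · · · · · · · · ·
    · · · · · · · · ·
    · · · · · · · · ·
    · · · · · · · · ·
    · · · · · · · · ·
    · · · · · · · · ·
    · · · · · · · · ·
    · · · · · · · · ·
    · · · · · · · · ·
    · · █ █ · · · · ·
    · · █ · · · · · ·
    · · · · · · · · ·

Result: [7,4,20]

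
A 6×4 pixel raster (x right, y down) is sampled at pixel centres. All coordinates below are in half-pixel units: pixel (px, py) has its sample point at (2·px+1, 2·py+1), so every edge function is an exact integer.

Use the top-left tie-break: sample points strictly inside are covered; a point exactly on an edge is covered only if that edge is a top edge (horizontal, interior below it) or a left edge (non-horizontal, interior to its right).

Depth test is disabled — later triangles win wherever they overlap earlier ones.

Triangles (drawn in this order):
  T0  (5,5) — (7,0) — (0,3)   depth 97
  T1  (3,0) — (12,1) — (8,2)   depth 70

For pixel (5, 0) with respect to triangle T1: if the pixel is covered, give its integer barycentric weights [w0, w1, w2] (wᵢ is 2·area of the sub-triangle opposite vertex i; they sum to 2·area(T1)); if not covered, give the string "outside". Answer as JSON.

T0:
  2·area = 29  (B↔C swapped to make it positive)
  edge (5, 5)→(0, 3): d=(-5,-2) top-left  bias=+0
  edge (0, 3)→(7, 0): d=(7,-3) top-left  bias=+0
  edge (7, 0)→(5, 5): d=(-2,5) right/bottom  bias=-1
    (2,0)@(5, 1): e=[20,1,8] → X
    (3,0)@(7, 1): e=[24,7,-2] → .
    (0,1)@(1, 3): e=[2,3,24] → X
    (1,1)@(3, 3): e=[6,9,14] → X
    (3,1)@(7, 3): e=[14,21,-6] → .
    (0,2)@(1, 5): e=[-8,17,20] → .
    (1,2)@(3, 5): e=[-4,23,10] → .
    (2,2)@(5, 5): e=[0,29,0] → .  [on edge]
  covered (4 px):
    . . X . . .
    X X X . . .
    . . . . . .
    . . . . . .
T1:
  2·area = 13
  edge (3, 0)→(12, 1): d=(9,1) right/bottom  bias=-1
  edge (12, 1)→(8, 2): d=(-4,1) right/bottom  bias=-1
  edge (8, 2)→(3, 0): d=(-5,-2) top-left  bias=+0
    (3,0)@(7, 1): e=[5,5,3] → X
    (4,0)@(9, 1): e=[3,3,7] → X
    (5,0)@(11, 1): e=[1,1,11] → X
    (3,1)@(7, 3): e=[23,-3,-7] → .
    (4,1)@(9, 3): e=[21,-5,-3] → .
    (5,1)@(11, 3): e=[19,-7,1] → .
  covered (3 px):
    . . . X X X
    . . . . . .
    . . . . . .
    . . . . . .

Result: [1,11,1]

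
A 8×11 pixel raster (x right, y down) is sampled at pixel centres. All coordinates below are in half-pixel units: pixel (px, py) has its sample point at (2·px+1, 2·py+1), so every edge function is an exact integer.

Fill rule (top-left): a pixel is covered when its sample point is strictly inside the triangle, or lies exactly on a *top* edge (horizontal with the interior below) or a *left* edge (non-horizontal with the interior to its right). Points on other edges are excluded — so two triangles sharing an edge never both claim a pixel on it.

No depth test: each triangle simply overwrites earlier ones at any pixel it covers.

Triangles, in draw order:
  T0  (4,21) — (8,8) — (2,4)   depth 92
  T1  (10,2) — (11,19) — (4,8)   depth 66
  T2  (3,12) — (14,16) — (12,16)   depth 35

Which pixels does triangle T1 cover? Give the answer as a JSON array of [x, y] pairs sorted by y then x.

T0:
  2·area = 94  (B↔C swapped to make it positive)
  edge (4, 21)→(2, 4): d=(-2,-17) top-left  bias=+0
  edge (2, 4)→(8, 8): d=(6,4) right/bottom  bias=-1
  edge (8, 8)→(4, 21): d=(-4,13) right/bottom  bias=-1
    (1,2)@(3, 5): e=[15,2,77] → #
    (2,2)@(5, 5): e=[49,-6,51] → ·
    (1,3)@(3, 7): e=[11,14,69] → #
    (2,3)@(5, 7): e=[45,6,43] → #
    (3,3)@(7, 7): e=[79,-2,17] → ·
    (1,4)@(3, 9): e=[7,26,61] → #
    (3,4)@(7, 9): e=[75,10,9] → #
    (4,4)@(9, 9): e=[109,2,-17] → ·
    (1,5)@(3, 11): e=[3,38,53] → #
    (4,5)@(9, 11): e=[105,14,-25] → ·
    (1,6)@(3, 13): e=[-1,50,45] → ·
    (2,6)@(5, 13): e=[33,42,19] → #
  covered (12 px):
    · · · · · · · ·
    · · · · · · · ·
    · # · · · · · ·
    · # # · · · · ·
    · # # # · · · ·
    · # # # · · · ·
    · · # · · · · ·
    · · # · · · · ·
    · · # · · · · ·
    · · · · · · · ·
    · · · · · · · ·
T1:
  2·area = 108
  edge (10, 2)→(11, 19): d=(1,17) right/bottom  bias=-1
  edge (11, 19)→(4, 8): d=(-7,-11) top-left  bias=+0
  edge (4, 8)→(10, 2): d=(6,-6) top-left  bias=+0
    (5,0)@(11, 1): e=[-18,126,0] → ·  [on edge]
    (4,1)@(9, 3): e=[18,90,0] → #  [on edge]
    (5,1)@(11, 3): e=[-16,112,12] → ·
    (3,2)@(7, 5): e=[54,54,0] → #  [on edge]
    (5,2)@(11, 5): e=[-14,98,24] → ·
    (2,3)@(5, 7): e=[90,18,0] → #  [on edge]
    (5,3)@(11, 7): e=[-12,84,36] → ·
    (1,4)@(3, 9): e=[126,-18,0] → ·  [on edge]
    (2,4)@(5, 9): e=[92,4,12] → #
    (5,4)@(11, 9): e=[-10,70,48] → ·
    (0,5)@(1, 11): e=[162,-54,0] → ·  [on edge]
    (2,5)@(5, 11): e=[94,-10,24] → ·
    (5,9)@(11, 19): e=[0,0,108] → ·  [on edge]
  covered (13 px):
    · · · · · · · ·
    · · · · # · · ·
    · · · # # · · ·
    · · # # # · · ·
    · · # # # · · ·
    · · · # # · · ·
    · · · · # · · ·
    · · · · # · · ·
    · · · · · · · ·
    · · · · · · · ·
    · · · · · · · ·
T2:
  2·area = 8
  edge (3, 12)→(14, 16): d=(11,4) right/bottom  bias=-1
  edge (14, 16)→(12, 16): d=(-2,0) right/bottom  bias=-1
  edge (12, 16)→(3, 12): d=(-9,-4) top-left  bias=+0
    (5,7)@(11, 15): e=[1,2,5] → #
    (6,7)@(13, 15): e=[-7,2,13] → ·
    (5,8)@(11, 17): e=[23,-2,-13] → ·
  covered (1 px):
    · · · · · · · ·
    · · · · · · · ·
    · · · · · · · ·
    · · · · · · · ·
    · · · · · · · ·
    · · · · · · · ·
    · · · · · · · ·
    · · · · · # · ·
    · · · · · · · ·
    · · · · · · · ·
    · · · · · · · ·

Answer: [[4,1],[3,2],[4,2],[2,3],[3,3],[4,3],[2,4],[3,4],[4,4],[3,5],[4,5],[4,6],[4,7]]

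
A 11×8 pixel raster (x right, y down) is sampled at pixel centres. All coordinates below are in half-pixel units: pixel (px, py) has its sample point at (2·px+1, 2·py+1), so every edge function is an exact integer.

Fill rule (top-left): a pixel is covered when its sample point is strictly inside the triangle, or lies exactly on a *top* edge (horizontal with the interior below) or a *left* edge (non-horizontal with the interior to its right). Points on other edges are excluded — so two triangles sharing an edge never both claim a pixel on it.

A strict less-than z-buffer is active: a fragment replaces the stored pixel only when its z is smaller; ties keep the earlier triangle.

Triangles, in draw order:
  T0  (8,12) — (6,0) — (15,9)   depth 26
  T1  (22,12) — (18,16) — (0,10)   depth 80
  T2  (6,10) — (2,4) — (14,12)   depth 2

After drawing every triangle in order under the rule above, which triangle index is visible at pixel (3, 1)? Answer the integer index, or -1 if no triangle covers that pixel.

T0:
  2·area = 90
  edge (8, 12)→(6, 0): d=(-2,-12) top-left  bias=+0
  edge (6, 0)→(15, 9): d=(9,9) right/bottom  bias=-1
  edge (15, 9)→(8, 12): d=(-7,3) right/bottom  bias=-1
    (3,0)@(7, 1): e=[10,0,80] → ·  [on edge]
    (3,1)@(7, 3): e=[6,18,66] → █
    (4,1)@(9, 3): e=[30,0,60] → ·  [on edge]
    (3,2)@(7, 5): e=[2,36,52] → █
    (4,2)@(9, 5): e=[26,18,46] → █
    (5,2)@(11, 5): e=[50,0,40] → ·  [on edge]
    (3,3)@(7, 7): e=[-2,54,38] → ·
    (4,3)@(9, 7): e=[22,36,32] → █
    (5,3)@(11, 7): e=[46,18,26] → █
    (6,3)@(13, 7): e=[70,0,20] → ·  [on edge]
    (4,4)@(9, 9): e=[18,54,18] → █
    (6,4)@(13, 9): e=[66,18,6] → █
    (7,4)@(15, 9): e=[90,0,0] → ·  [on edge]
    (8,5)@(17, 11): e=[110,0,-20] → ·  [on edge]
    (9,6)@(19, 13): e=[130,0,-40] → ·  [on edge]
    (0,7)@(1, 15): e=[-90,180,0] → ·  [on edge]
    (10,7)@(21, 15): e=[150,0,-60] → ·  [on edge]
  covered (9 px):
    · · · · · · · · · · ·
    · · · █ · · · · · · ·
    · · · █ █ · · · · · ·
    · · · · █ █ · · · · ·
    · · · · █ █ █ · · · ·
    · · · · █ · · · · · ·
    · · · · · · · · · · ·
    · · · · · · · · · · ·
T1:
  2·area = 96
  edge (22, 12)→(18, 16): d=(-4,4) right/bottom  bias=-1
  edge (18, 16)→(0, 10): d=(-18,-6) top-left  bias=+0
  edge (0, 10)→(22, 12): d=(22,2) right/bottom  bias=-1
    (1,5)@(3, 11): e=[80,0,16] → █  [on edge]
    (2,5)@(5, 11): e=[72,12,12] → █
    (3,5)@(7, 11): e=[64,24,8] → █
    (4,5)@(9, 11): e=[56,36,4] → █
    (5,5)@(11, 11): e=[48,48,0] → ·  [on edge]
    (1,6)@(3, 13): e=[72,-36,60] → ·
    (2,6)@(5, 13): e=[64,-24,56] → ·
    (3,6)@(7, 13): e=[56,-12,52] → ·
    (4,6)@(9, 13): e=[48,0,48] → █  [on edge]
    (5,6)@(11, 13): e=[40,12,44] → █
    (6,6)@(13, 13): e=[32,24,40] → █
    (7,6)@(15, 13): e=[24,36,36] → █
    (10,6)@(21, 13): e=[0,72,24] → ·  [on edge]
    (7,7)@(15, 15): e=[16,0,80] → █  [on edge]
    (9,7)@(19, 15): e=[0,24,72] → ·  [on edge]
  covered (12 px):
    · · · · · · · · · · ·
    · · · · · · · · · · ·
    · · · · · · · · · · ·
    · · · · · · · · · · ·
    · · · · · · · · · · ·
    · █ █ █ █ · · · · · ·
    · · · · █ █ █ █ █ █ ·
    · · · · · · · █ █ · ·
T2:
  2·area = 40
  edge (6, 10)→(2, 4): d=(-4,-6) top-left  bias=+0
  edge (2, 4)→(14, 12): d=(12,8) right/bottom  bias=-1
  edge (14, 12)→(6, 10): d=(-8,-2) top-left  bias=+0
    (1,2)@(3, 5): e=[2,4,34] → █
    (2,2)@(5, 5): e=[14,-12,38] → ·
    (1,3)@(3, 7): e=[-6,28,18] → ·
    (2,3)@(5, 7): e=[6,12,22] → █
    (3,3)@(7, 7): e=[18,-4,26] → ·
    (2,4)@(5, 9): e=[-2,36,6] → ·
    (3,4)@(7, 9): e=[10,20,10] → █
    (4,4)@(9, 9): e=[22,4,14] → █
    (5,4)@(11, 9): e=[34,-12,18] → ·
    (3,5)@(7, 11): e=[2,44,-6] → ·
    (4,5)@(9, 11): e=[14,28,-2] → ·
    (5,5)@(11, 11): e=[26,12,2] → █
  covered (5 px):
    · · · · · · · · · · ·
    · · · · · · · · · · ·
    · █ · · · · · · · · ·
    · · █ · · · · · · · ·
    · · · █ █ · · · · · ·
    · · · · · █ · · · · ·
    · · · · · · · · · · ·
    · · · · · · · · · · ·

Z-buffer (winner per pixel, '.' = empty):
  . . . . . . . . . . .
  . . . 0 . . . . . . .
  . 2 . 0 0 . . . . . .
  . . 2 . 0 0 . . . . .
  . . . 2 2 0 0 . . . .
  . 1 1 1 0 2 . . . . .
  . . . . 1 1 1 1 1 1 .
  . . . . . . . 1 1 . .

Final: 0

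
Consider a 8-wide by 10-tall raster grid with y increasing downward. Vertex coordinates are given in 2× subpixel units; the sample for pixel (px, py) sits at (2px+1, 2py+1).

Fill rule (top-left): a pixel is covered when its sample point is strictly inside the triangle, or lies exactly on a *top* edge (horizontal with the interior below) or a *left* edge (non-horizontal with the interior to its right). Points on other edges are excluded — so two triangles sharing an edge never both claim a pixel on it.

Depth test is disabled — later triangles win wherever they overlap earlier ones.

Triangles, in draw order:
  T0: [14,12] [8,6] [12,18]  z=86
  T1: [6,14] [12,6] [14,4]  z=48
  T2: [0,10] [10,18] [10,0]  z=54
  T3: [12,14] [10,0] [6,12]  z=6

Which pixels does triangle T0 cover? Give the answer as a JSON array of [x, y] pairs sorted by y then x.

T0:
  2·area = 48  (B↔C swapped to make it positive)
  edge (14, 12)→(12, 18): d=(-2,6) right/bottom  bias=-1
  edge (12, 18)→(8, 6): d=(-4,-12) top-left  bias=+0
  edge (8, 6)→(14, 12): d=(6,6) right/bottom  bias=-1
    (1,0)@(3, 1): e=[88,-40,0] → ·  [on edge]
    (2,1)@(5, 3): e=[72,-24,0] → ·  [on edge]
    (3,1)@(7, 3): e=[60,0,-12] → ·  [on edge]
    (3,2)@(7, 5): e=[56,-8,0] → ·  [on edge]
    (4,3)@(9, 7): e=[40,8,0] → ·  [on edge]
    (4,4)@(9, 9): e=[36,0,12] → █  [on edge]
    (5,4)@(11, 9): e=[24,24,0] → ·  [on edge]
    (7,4)@(15, 9): e=[0,72,-24] → ·  [on edge]
    (4,5)@(9, 11): e=[32,-8,24] → ·
    (5,5)@(11, 11): e=[20,16,12] → █
    (6,5)@(13, 11): e=[8,40,0] → ·  [on edge]
    (5,6)@(11, 13): e=[16,8,24] → █
    (7,6)@(15, 13): e=[-8,56,0] → ·  [on edge]
    (5,7)@(11, 15): e=[12,0,36] → █  [on edge]
    (6,7)@(13, 15): e=[0,24,24] → ·  [on edge]
  covered (5 px):
    · · · · · · · ·
    · · · · · · · ·
    · · · · · · · ·
    · · · · · · · ·
    · · · · █ · · ·
    · · · · · █ · ·
    · · · · · █ █ ·
    · · · · · █ · ·
    · · · · · · · ·
    · · · · · · · ·
T1:
  2·area = 4
  edge (6, 14)→(12, 6): d=(6,-8) top-left  bias=+0
  edge (12, 6)→(14, 4): d=(2,-2) top-left  bias=+0
  edge (14, 4)→(6, 14): d=(-8,10) right/bottom  bias=-1
    (7,1)@(15, 3): e=[6,0,-2] → ·  [on edge]
    (6,2)@(13, 5): e=[2,0,2] → █  [on edge]
    (7,2)@(15, 5): e=[18,4,-18] → ·
    (5,3)@(11, 7): e=[-2,0,6] → ·  [on edge]
    (6,3)@(13, 7): e=[14,4,-14] → ·
    (4,4)@(9, 9): e=[-6,0,10] → ·  [on edge]
    (3,5)@(7, 11): e=[-10,0,14] → ·  [on edge]
    (2,6)@(5, 13): e=[-14,0,18] → ·  [on edge]
    (1,7)@(3, 15): e=[-18,0,22] → ·  [on edge]
    (0,8)@(1, 17): e=[-22,0,26] → ·  [on edge]
  covered (1 px):
    · · · · · · · ·
    · · · · · · · ·
    · · · · · · █ ·
    · · · · · · · ·
    · · · · · · · ·
    · · · · · · · ·
    · · · · · · · ·
    · · · · · · · ·
    · · · · · · · ·
    · · · · · · · ·
T2:
  2·area = 180  (B↔C swapped to make it positive)
  edge (0, 10)→(10, 0): d=(10,-10) top-left  bias=+0
  edge (10, 0)→(10, 18): d=(0,18) right/bottom  bias=-1
  edge (10, 18)→(0, 10): d=(-10,-8) top-left  bias=+0
    (4,0)@(9, 1): e=[0,18,162] → █  [on edge]
    (5,0)@(11, 1): e=[20,-18,178] → ·
    (3,1)@(7, 3): e=[0,54,126] → █  [on edge]
    (5,1)@(11, 3): e=[40,-18,158] → ·
    (2,2)@(5, 5): e=[0,90,90] → █  [on edge]
    (5,2)@(11, 5): e=[60,-18,138] → ·
    (1,3)@(3, 7): e=[0,126,54] → █  [on edge]
    (5,3)@(11, 7): e=[80,-18,118] → ·
    (0,4)@(1, 9): e=[0,162,18] → █  [on edge]
    (5,4)@(11, 9): e=[100,-18,98] → ·
    (0,5)@(1, 11): e=[20,162,-2] → ·
    (1,5)@(3, 11): e=[40,126,14] → █
  covered (25 px):
    · · · · █ · · ·
    · · · █ █ · · ·
    · · █ █ █ · · ·
    · █ █ █ █ · · ·
    █ █ █ █ █ · · ·
    · █ █ █ █ · · ·
    · · █ █ █ · · ·
    · · · █ █ · · ·
    · · · · █ · · ·
    · · · · · · · ·
T3:
  2·area = 80  (B↔C swapped to make it positive)
  edge (12, 14)→(6, 12): d=(-6,-2) top-left  bias=+0
  edge (6, 12)→(10, 0): d=(4,-12) top-left  bias=+0
  edge (10, 0)→(12, 14): d=(2,14) right/bottom  bias=-1
    (4,1)@(9, 3): e=[60,0,20] → █  [on edge]
    (5,1)@(11, 3): e=[64,24,-8] → ·
    (4,2)@(9, 5): e=[48,8,24] → █
    (5,2)@(11, 5): e=[52,32,-4] → ·
    (4,3)@(9, 7): e=[36,16,28] → █
    (5,3)@(11, 7): e=[40,40,0] → ·  [on edge]
    (3,4)@(7, 9): e=[20,0,60] → █  [on edge]
    (5,4)@(11, 9): e=[28,48,4] → █
    (6,4)@(13, 9): e=[32,72,-24] → ·
    (1,5)@(3, 11): e=[0,-40,120] → ·  [on edge]
    (3,5)@(7, 11): e=[8,8,64] → █
    (6,5)@(13, 11): e=[20,80,-20] → ·
    (4,6)@(9, 13): e=[0,40,40] → █  [on edge]
    (2,7)@(5, 15): e=[-20,0,100] → ·  [on edge]
    (7,7)@(15, 15): e=[0,120,-40] → ·  [on edge]
  covered (11 px):
    · · · · · · · ·
    · · · · █ · · ·
    · · · · █ · · ·
    · · · · █ · · ·
    · · · █ █ █ · ·
    · · · █ █ █ · ·
    · · · · █ █ · ·
    · · · · · · · ·
    · · · · · · · ·
    · · · · · · · ·

Answer: [[4,4],[5,5],[5,6],[6,6],[5,7]]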